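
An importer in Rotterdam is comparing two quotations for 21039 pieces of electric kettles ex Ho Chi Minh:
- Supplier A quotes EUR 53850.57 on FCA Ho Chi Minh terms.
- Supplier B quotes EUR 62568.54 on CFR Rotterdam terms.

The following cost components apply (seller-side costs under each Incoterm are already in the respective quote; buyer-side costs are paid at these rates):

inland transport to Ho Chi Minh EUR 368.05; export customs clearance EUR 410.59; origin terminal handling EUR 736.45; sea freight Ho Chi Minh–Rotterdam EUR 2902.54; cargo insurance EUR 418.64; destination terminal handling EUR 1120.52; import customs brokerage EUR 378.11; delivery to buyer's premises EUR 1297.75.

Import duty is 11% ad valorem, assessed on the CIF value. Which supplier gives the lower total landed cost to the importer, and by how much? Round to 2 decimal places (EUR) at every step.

Supplier A is cheaper by EUR 5637.67

Supplier A (FCA):
CIF value = FCA price + origin terminal + freight + insurance = 53850.57 + 736.45 + 2902.54 + 418.64 = 57908.20
Import duty = 57908.20 × 11% = 6369.90
Buyer bears (A): 736.45 + 2902.54 + 418.64 + 1120.52 + 378.11 + 1297.75 = 6854.01
Landed cost (A) = invoice 53850.57 + 6854.01 + duty 6369.90 = 67074.48
Supplier B (CFR):
CIF value = CFR price + insurance = 62568.54 + 418.64 = 62987.18
Import duty = 62987.18 × 11% = 6928.59
Buyer bears (B): 418.64 + 1120.52 + 378.11 + 1297.75 = 3215.02
Landed cost (B) = invoice 62568.54 + 3215.02 + duty 6928.59 = 72712.15
Difference = |67074.48 − 72712.15| = 5637.67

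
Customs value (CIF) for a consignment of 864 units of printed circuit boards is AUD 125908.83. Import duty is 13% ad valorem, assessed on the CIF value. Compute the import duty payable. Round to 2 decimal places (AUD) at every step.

Import duty = 125908.83 × 13% = 16368.15

Import duty: AUD 16368.15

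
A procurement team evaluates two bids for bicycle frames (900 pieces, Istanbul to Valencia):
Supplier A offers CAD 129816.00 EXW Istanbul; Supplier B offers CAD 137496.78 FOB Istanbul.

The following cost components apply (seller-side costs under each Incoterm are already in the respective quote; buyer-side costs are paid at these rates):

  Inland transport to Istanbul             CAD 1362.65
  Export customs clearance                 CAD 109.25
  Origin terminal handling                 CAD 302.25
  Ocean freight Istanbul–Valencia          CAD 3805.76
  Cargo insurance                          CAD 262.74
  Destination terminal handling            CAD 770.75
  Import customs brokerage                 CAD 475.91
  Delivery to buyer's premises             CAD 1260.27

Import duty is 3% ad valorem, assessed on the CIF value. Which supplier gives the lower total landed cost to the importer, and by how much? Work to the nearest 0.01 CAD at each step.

Supplier A (EXW):
CIF value = EXW price + inland to port + export clearance + origin terminal + freight + insurance = 129816.00 + 1362.65 + 109.25 + 302.25 + 3805.76 + 262.74 = 135658.65
Import duty = 135658.65 × 3% = 4069.76
Buyer bears (A): 1362.65 + 109.25 + 302.25 + 3805.76 + 262.74 + 770.75 + 475.91 + 1260.27 = 8349.58
Landed cost (A) = invoice 129816.00 + 8349.58 + duty 4069.76 = 142235.34
Supplier B (FOB):
CIF value = FOB price + freight + insurance = 137496.78 + 3805.76 + 262.74 = 141565.28
Import duty = 141565.28 × 3% = 4246.96
Buyer bears (B): 3805.76 + 262.74 + 770.75 + 475.91 + 1260.27 = 6575.43
Landed cost (B) = invoice 137496.78 + 6575.43 + duty 4246.96 = 148319.17
Difference = |142235.34 − 148319.17| = 6083.83

Supplier A is cheaper by CAD 6083.83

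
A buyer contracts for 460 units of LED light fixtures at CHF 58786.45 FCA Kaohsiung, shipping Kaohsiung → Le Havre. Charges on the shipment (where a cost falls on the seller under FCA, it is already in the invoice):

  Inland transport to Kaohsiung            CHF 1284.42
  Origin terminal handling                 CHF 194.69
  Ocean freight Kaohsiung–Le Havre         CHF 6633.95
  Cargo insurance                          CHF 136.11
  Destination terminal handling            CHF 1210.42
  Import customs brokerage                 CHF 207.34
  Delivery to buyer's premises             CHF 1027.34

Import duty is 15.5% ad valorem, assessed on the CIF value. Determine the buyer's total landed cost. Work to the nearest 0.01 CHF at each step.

Total landed cost: CHF 78387.74

FCA: the seller delivers export-cleared goods to the carrier; the buyer bears costs from that point.
Already in the invoice (seller's account under FCA): inland to port — exclude.
CIF value = FCA price + origin terminal + freight + insurance = 58786.45 + 194.69 + 6633.95 + 136.11 = 65751.20
Import duty = 65751.20 × 15.5% = 10191.44
Buyer bears: origin terminal 194.69 + freight 6633.95 + insurance 136.11 + destination terminal 1210.42 + brokerage 207.34 + delivery 1027.34 + duty 10191.44 = 19601.29
Landed cost = invoice 58786.45 + 19601.29 = 78387.74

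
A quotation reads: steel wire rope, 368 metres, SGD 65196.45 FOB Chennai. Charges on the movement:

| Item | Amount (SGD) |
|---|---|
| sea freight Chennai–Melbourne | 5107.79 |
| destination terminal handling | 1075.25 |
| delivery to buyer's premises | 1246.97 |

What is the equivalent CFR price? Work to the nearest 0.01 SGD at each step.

CFR price: SGD 70304.24

Not relevant to the conversion: delivery, destination terminal — on the buyer under both terms; not part of either seller's price.
From FOB to CFR, the seller additionally bears: freight.
CFR price = 65196.45 + 5107.79 = 70304.24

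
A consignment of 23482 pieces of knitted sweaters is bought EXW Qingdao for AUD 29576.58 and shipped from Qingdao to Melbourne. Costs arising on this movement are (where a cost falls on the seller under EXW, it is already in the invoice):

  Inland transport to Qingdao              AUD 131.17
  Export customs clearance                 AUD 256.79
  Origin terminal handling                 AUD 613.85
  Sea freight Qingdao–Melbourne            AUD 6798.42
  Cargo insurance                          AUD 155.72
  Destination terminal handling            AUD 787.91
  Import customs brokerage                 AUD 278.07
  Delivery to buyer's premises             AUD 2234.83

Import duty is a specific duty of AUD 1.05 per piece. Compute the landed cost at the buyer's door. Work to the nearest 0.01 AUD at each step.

Total landed cost: AUD 65489.44

EXW: the seller makes goods available at their premises; the buyer bears all onward costs.
CIF value = EXW price + inland to port + export clearance + origin terminal + freight + insurance = 29576.58 + 131.17 + 256.79 + 613.85 + 6798.42 + 155.72 = 37532.53
Import duty = 23482 × 1.05 = 24656.10
Buyer bears: inland to port 131.17 + export clearance 256.79 + origin terminal 613.85 + freight 6798.42 + insurance 155.72 + destination terminal 787.91 + brokerage 278.07 + delivery 2234.83 + duty 24656.10 = 35912.86
Landed cost = invoice 29576.58 + 35912.86 = 65489.44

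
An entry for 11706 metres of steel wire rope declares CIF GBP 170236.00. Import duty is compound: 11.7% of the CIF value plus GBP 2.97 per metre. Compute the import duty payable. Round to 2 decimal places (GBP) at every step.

Ad valorem component: 170236.00 × 11.7% = 19917.61
Specific component: 11706 × 2.97 = 34766.82
Import duty = 19917.61 + 34766.82 = 54684.43

Import duty: GBP 54684.43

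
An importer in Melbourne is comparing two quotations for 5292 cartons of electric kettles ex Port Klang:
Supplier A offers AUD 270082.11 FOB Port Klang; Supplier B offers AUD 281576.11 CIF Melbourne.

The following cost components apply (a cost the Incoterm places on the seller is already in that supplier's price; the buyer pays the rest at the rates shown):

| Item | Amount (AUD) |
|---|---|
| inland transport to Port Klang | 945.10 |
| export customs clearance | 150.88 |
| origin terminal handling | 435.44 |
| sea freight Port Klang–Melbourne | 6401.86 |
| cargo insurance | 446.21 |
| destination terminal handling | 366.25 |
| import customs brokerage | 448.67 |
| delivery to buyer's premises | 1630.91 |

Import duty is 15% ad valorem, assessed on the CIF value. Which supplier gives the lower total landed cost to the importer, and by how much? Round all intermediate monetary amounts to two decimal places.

Supplier A is cheaper by AUD 5342.82

Supplier A (FOB):
CIF value = FOB price + freight + insurance = 270082.11 + 6401.86 + 446.21 = 276930.18
Import duty = 276930.18 × 15% = 41539.53
Buyer bears (A): 6401.86 + 446.21 + 366.25 + 448.67 + 1630.91 = 9293.90
Landed cost (A) = invoice 270082.11 + 9293.90 + duty 41539.53 = 320915.54
Supplier B (CIF):
The CIF price already equals the CIF value: 281576.11
Import duty = 281576.11 × 15% = 42236.42
Buyer bears (B): 366.25 + 448.67 + 1630.91 = 2445.83
Landed cost (B) = invoice 281576.11 + 2445.83 + duty 42236.42 = 326258.36
Difference = |320915.54 − 326258.36| = 5342.82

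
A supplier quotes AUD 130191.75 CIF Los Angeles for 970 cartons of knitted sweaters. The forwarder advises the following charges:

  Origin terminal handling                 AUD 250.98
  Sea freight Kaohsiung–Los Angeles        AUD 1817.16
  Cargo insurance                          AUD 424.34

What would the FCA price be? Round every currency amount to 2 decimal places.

From CIF to FCA, the seller no longer bears: origin terminal, freight, insurance.
FCA price = 130191.75 − 250.98 − 1817.16 − 424.34 = 127699.27

FCA price: AUD 127699.27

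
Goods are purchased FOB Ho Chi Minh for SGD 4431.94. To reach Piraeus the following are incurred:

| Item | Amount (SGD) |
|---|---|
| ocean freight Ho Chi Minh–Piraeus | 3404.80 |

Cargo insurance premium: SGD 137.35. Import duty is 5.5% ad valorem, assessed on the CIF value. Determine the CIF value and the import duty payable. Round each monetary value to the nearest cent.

CIF = FOB price + freight + insurance
CIF = 4431.94 + 3404.80 + 137.35 = 7974.09
Import duty = 7974.09 × 5.5% = 438.57

CIF value: SGD 7974.09; import duty: SGD 438.57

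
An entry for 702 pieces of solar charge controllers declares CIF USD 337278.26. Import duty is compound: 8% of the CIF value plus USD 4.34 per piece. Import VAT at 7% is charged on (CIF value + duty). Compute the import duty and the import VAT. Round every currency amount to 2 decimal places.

Import duty: USD 30028.94; import VAT: USD 25711.50

Ad valorem component: 337278.26 × 8% = 26982.26
Specific component: 702 × 4.34 = 3046.68
Import duty = 26982.26 + 3046.68 = 30028.94
VAT base = CIF + duty = 337278.26 + 30028.94 = 367307.20
Import VAT = 367307.20 × 7% = 25711.50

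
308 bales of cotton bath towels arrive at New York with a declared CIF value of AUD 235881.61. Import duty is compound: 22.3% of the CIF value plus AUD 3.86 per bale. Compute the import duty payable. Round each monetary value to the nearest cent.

Import duty: AUD 53790.48

Ad valorem component: 235881.61 × 22.3% = 52601.60
Specific component: 308 × 3.86 = 1188.88
Import duty = 52601.60 + 1188.88 = 53790.48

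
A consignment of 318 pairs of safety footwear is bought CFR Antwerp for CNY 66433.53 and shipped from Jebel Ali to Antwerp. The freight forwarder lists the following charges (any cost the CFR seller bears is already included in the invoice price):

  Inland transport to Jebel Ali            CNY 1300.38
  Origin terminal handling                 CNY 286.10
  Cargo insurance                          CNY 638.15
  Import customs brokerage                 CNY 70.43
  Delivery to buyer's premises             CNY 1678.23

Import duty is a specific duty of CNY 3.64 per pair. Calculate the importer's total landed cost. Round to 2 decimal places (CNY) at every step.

Total landed cost: CNY 69977.86

CFR: the seller pays costs through ocean freight to the destination port, but not insurance.
Already in the invoice (seller's account under CFR): inland to port, origin terminal — exclude.
CIF value = CFR price + insurance = 66433.53 + 638.15 = 67071.68
Import duty = 318 × 3.64 = 1157.52
Buyer bears: insurance 638.15 + brokerage 70.43 + delivery 1678.23 + duty 1157.52 = 3544.33
Landed cost = invoice 66433.53 + 3544.33 = 69977.86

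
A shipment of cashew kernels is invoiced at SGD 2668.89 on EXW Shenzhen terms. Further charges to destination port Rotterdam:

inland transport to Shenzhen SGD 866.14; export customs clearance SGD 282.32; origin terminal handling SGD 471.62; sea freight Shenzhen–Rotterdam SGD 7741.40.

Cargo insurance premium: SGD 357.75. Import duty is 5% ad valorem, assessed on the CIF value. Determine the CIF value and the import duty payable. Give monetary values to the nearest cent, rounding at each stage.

CIF = EXW price + pre-shipment costs + freight + insurance
CIF = 2668.89 + 866.14 + 282.32 + 471.62 + 7741.40 + 357.75 = 12388.12
Import duty = 12388.12 × 5% = 619.41

CIF value: SGD 12388.12; import duty: SGD 619.41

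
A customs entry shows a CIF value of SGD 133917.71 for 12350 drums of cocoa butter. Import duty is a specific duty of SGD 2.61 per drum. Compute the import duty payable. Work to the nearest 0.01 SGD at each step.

Import duty = 12350 × 2.61 = 32233.50

Import duty: SGD 32233.50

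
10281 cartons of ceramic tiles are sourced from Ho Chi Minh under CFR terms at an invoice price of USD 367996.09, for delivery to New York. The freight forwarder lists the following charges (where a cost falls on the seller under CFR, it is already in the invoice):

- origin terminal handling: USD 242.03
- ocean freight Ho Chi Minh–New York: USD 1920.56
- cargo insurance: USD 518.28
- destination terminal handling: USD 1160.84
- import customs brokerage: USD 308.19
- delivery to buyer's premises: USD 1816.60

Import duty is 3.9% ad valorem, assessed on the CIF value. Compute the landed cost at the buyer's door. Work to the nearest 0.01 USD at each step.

Total landed cost: USD 386172.06

CFR: the seller pays costs through ocean freight to the destination port, but not insurance.
Already in the invoice (seller's account under CFR): origin terminal, freight — exclude.
CIF value = CFR price + insurance = 367996.09 + 518.28 = 368514.37
Import duty = 368514.37 × 3.9% = 14372.06
Buyer bears: insurance 518.28 + destination terminal 1160.84 + brokerage 308.19 + delivery 1816.60 + duty 14372.06 = 18175.97
Landed cost = invoice 367996.09 + 18175.97 = 386172.06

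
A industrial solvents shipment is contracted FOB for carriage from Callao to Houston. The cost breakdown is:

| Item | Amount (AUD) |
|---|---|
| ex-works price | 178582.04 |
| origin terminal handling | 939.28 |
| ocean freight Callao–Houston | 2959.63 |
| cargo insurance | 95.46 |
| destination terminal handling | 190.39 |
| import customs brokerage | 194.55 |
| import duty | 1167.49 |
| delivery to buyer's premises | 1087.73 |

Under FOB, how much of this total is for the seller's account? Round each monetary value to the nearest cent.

FOB: the seller bears costs until goods are on board at the origin port; the buyer bears freight, insurance and all costs thereafter.
Seller's account: goods 178582.04 + origin terminal 939.28 = 179521.32
Buyer's account: freight 2959.63 + insurance 95.46 + destination terminal 190.39 + brokerage 194.55 + duty 1167.49 + delivery 1087.73 = 5695.25

Seller's account: AUD 179521.32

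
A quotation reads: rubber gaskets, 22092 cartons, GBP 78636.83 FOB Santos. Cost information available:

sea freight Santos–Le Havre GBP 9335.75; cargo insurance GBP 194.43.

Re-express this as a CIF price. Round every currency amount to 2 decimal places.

From FOB to CIF, the seller additionally bears: freight, insurance.
CIF price = 78636.83 + 9335.75 + 194.43 = 88167.01

CIF price: GBP 88167.01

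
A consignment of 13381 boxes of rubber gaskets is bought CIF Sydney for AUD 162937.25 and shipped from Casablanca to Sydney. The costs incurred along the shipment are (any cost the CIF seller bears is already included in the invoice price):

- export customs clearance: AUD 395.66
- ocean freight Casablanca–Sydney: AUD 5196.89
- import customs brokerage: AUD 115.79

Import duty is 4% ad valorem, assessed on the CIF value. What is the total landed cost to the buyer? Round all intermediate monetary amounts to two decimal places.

Total landed cost: AUD 169570.53

CIF: the seller pays costs through ocean freight and marine insurance to the destination port.
Already in the invoice (seller's account under CIF): export clearance, freight — exclude.
The CIF price already equals the CIF value: 162937.25
Import duty = 162937.25 × 4% = 6517.49
Buyer bears: brokerage 115.79 + duty 6517.49 = 6633.28
Landed cost = invoice 162937.25 + 6633.28 = 169570.53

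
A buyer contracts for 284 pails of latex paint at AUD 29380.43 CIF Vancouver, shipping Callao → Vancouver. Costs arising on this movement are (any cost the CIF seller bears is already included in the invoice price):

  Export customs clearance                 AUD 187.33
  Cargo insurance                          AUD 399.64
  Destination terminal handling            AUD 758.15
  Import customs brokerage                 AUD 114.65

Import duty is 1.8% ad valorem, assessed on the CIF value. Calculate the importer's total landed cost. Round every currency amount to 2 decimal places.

CIF: the seller pays costs through ocean freight and marine insurance to the destination port.
Already in the invoice (seller's account under CIF): export clearance, insurance — exclude.
The CIF price already equals the CIF value: 29380.43
Import duty = 29380.43 × 1.8% = 528.85
Buyer bears: destination terminal 758.15 + brokerage 114.65 + duty 528.85 = 1401.65
Landed cost = invoice 29380.43 + 1401.65 = 30782.08

Total landed cost: AUD 30782.08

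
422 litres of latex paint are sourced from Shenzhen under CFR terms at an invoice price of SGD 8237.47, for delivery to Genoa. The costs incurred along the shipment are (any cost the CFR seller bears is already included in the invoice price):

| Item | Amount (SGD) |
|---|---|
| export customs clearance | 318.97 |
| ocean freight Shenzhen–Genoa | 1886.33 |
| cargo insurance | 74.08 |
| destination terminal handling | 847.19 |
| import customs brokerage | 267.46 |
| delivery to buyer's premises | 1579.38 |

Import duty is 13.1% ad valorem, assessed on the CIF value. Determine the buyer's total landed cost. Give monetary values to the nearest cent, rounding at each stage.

Total landed cost: SGD 12094.39

CFR: the seller pays costs through ocean freight to the destination port, but not insurance.
Already in the invoice (seller's account under CFR): export clearance, freight — exclude.
CIF value = CFR price + insurance = 8237.47 + 74.08 = 8311.55
Import duty = 8311.55 × 13.1% = 1088.81
Buyer bears: insurance 74.08 + destination terminal 847.19 + brokerage 267.46 + delivery 1579.38 + duty 1088.81 = 3856.92
Landed cost = invoice 8237.47 + 3856.92 = 12094.39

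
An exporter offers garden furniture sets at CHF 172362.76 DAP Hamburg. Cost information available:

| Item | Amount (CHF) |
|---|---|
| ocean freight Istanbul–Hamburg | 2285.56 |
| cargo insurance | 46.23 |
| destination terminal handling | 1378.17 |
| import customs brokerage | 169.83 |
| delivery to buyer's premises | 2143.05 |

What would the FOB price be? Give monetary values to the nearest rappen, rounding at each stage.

Not relevant to the conversion: brokerage — on the buyer under both terms; not part of either seller's price.
From DAP to FOB, the seller no longer bears: freight, insurance, destination terminal, delivery.
FOB price = 172362.76 − 2285.56 − 46.23 − 1378.17 − 2143.05 = 166509.75

FOB price: CHF 166509.75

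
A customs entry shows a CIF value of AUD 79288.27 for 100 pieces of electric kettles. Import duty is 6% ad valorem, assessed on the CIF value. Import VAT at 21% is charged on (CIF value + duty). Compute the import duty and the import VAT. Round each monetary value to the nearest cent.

Import duty = 79288.27 × 6% = 4757.30
VAT base = CIF + duty = 79288.27 + 4757.30 = 84045.57
Import VAT = 84045.57 × 21% = 17649.57

Import duty: AUD 4757.30; import VAT: AUD 17649.57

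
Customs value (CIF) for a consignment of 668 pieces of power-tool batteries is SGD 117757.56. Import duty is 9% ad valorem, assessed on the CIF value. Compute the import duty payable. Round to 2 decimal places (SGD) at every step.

Import duty: SGD 10598.18

Import duty = 117757.56 × 9% = 10598.18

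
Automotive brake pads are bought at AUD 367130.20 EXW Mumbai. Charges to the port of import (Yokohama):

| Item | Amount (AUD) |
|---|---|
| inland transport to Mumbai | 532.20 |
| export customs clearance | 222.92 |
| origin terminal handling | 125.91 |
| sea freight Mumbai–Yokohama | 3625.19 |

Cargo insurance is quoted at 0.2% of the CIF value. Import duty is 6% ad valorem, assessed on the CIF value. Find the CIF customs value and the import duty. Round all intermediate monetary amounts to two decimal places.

CIF value: AUD 372381.18; import duty: AUD 22342.87

Let C be the CIF value. C = EXW price + pre-shipment costs + freight + 0.2% × C
C − 0.2% × C = 367130.20 + 532.20 + 222.92 + 125.91 + 3625.19
0.998 × C = 371636.42
C = 371636.42 / 0.998 = 372381.18
Insurance premium = 0.2% × 372381.18 = 744.76
Import duty = 372381.18 × 6% = 22342.87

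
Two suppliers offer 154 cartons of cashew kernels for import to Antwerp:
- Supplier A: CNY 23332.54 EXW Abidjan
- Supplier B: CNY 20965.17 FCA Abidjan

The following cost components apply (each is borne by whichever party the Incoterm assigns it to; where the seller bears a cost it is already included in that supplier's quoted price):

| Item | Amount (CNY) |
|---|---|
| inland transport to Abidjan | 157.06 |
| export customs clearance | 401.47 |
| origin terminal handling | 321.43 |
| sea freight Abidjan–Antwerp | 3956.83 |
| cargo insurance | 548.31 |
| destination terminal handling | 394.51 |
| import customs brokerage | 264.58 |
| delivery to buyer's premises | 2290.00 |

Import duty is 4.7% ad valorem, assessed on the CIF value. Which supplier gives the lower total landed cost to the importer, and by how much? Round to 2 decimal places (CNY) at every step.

Supplier B is cheaper by CNY 3063.42

Supplier A (EXW):
CIF value = EXW price + inland to port + export clearance + origin terminal + freight + insurance = 23332.54 + 157.06 + 401.47 + 321.43 + 3956.83 + 548.31 = 28717.64
Import duty = 28717.64 × 4.7% = 1349.73
Buyer bears (A): 157.06 + 401.47 + 321.43 + 3956.83 + 548.31 + 394.51 + 264.58 + 2290.00 = 8334.19
Landed cost (A) = invoice 23332.54 + 8334.19 + duty 1349.73 = 33016.46
Supplier B (FCA):
CIF value = FCA price + origin terminal + freight + insurance = 20965.17 + 321.43 + 3956.83 + 548.31 = 25791.74
Import duty = 25791.74 × 4.7% = 1212.21
Buyer bears (B): 321.43 + 3956.83 + 548.31 + 394.51 + 264.58 + 2290.00 = 7775.66
Landed cost (B) = invoice 20965.17 + 7775.66 + duty 1212.21 = 29953.04
Difference = |33016.46 − 29953.04| = 3063.42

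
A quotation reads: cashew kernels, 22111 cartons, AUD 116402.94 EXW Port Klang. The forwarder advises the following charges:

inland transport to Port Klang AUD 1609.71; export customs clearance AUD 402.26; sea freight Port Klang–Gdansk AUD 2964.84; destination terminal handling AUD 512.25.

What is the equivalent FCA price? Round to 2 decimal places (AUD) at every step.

Not relevant to the conversion: destination terminal, freight — on the buyer under both terms; not part of either seller's price.
From EXW to FCA, the seller additionally bears: inland to port, export clearance.
FCA price = 116402.94 + 1609.71 + 402.26 = 118414.91

FCA price: AUD 118414.91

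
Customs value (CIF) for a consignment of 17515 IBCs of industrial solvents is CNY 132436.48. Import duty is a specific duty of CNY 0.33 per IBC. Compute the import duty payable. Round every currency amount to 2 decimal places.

Import duty: CNY 5779.95

Import duty = 17515 × 0.33 = 5779.95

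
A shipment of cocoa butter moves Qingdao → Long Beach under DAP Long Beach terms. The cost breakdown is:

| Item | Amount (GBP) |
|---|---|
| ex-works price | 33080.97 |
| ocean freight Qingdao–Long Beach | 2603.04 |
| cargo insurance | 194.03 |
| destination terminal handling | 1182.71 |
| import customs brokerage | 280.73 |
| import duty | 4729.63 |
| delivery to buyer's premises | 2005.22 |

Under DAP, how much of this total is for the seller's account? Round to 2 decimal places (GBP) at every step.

Seller's account: GBP 39065.97

DAP: the seller bears all costs to the named destination except import duty and clearance.
Seller's account: goods 33080.97 + freight 2603.04 + insurance 194.03 + destination terminal 1182.71 + delivery 2005.22 = 39065.97
Buyer's account: brokerage 280.73 + duty 4729.63 = 5010.36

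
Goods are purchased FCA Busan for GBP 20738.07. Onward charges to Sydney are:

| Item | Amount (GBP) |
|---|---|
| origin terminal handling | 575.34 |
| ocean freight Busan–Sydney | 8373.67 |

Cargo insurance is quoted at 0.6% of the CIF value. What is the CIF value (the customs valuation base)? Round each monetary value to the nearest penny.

CIF value: GBP 29866.28

Let C be the CIF value. C = FCA price + pre-shipment costs + freight + 0.6% × C
C − 0.6% × C = 20738.07 + 575.34 + 8373.67
0.994 × C = 29687.08
C = 29687.08 / 0.994 = 29866.28
Insurance premium = 0.6% × 29866.28 = 179.20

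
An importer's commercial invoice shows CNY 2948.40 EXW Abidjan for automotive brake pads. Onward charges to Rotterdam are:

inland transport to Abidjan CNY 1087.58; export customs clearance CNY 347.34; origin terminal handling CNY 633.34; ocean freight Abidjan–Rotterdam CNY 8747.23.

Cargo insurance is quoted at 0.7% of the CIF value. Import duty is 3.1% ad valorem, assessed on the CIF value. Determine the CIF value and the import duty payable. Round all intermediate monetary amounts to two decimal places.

CIF value: CNY 13860.92; import duty: CNY 429.69

Let C be the CIF value. C = EXW price + pre-shipment costs + freight + 0.7% × C
C − 0.7% × C = 2948.40 + 1087.58 + 347.34 + 633.34 + 8747.23
0.993 × C = 13763.89
C = 13763.89 / 0.993 = 13860.92
Insurance premium = 0.7% × 13860.92 = 97.03
Import duty = 13860.92 × 3.1% = 429.69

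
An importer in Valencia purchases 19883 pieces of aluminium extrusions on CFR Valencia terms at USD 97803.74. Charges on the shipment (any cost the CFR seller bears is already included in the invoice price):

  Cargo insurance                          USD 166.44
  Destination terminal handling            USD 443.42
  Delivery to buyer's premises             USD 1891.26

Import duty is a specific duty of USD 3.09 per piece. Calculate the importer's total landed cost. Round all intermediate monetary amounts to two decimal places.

CFR: the seller pays costs through ocean freight to the destination port, but not insurance.
CIF value = CFR price + insurance = 97803.74 + 166.44 = 97970.18
Import duty = 19883 × 3.09 = 61438.47
Buyer bears: insurance 166.44 + destination terminal 443.42 + delivery 1891.26 + duty 61438.47 = 63939.59
Landed cost = invoice 97803.74 + 63939.59 = 161743.33

Total landed cost: USD 161743.33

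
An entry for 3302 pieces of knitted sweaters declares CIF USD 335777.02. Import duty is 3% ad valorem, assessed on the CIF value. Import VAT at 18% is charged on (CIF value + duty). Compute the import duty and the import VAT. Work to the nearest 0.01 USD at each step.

Import duty = 335777.02 × 3% = 10073.31
VAT base = CIF + duty = 335777.02 + 10073.31 = 345850.33
Import VAT = 345850.33 × 18% = 62253.06

Import duty: USD 10073.31; import VAT: USD 62253.06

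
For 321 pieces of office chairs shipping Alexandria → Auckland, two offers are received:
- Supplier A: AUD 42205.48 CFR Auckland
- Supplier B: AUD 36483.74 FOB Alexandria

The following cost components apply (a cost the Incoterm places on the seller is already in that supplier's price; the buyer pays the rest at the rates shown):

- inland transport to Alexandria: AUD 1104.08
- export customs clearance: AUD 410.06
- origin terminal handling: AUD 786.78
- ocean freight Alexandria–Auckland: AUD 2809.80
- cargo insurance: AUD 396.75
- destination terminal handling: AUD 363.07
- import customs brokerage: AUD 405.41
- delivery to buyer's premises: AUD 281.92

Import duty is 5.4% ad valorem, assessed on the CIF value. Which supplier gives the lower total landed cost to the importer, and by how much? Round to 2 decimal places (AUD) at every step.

Supplier B is cheaper by AUD 3069.18

Supplier A (CFR):
CIF value = CFR price + insurance = 42205.48 + 396.75 = 42602.23
Import duty = 42602.23 × 5.4% = 2300.52
Buyer bears (A): 396.75 + 363.07 + 405.41 + 281.92 = 1447.15
Landed cost (A) = invoice 42205.48 + 1447.15 + duty 2300.52 = 45953.15
Supplier B (FOB):
CIF value = FOB price + freight + insurance = 36483.74 + 2809.80 + 396.75 = 39690.29
Import duty = 39690.29 × 5.4% = 2143.28
Buyer bears (B): 2809.80 + 396.75 + 363.07 + 405.41 + 281.92 = 4256.95
Landed cost (B) = invoice 36483.74 + 4256.95 + duty 2143.28 = 42883.97
Difference = |45953.15 − 42883.97| = 3069.18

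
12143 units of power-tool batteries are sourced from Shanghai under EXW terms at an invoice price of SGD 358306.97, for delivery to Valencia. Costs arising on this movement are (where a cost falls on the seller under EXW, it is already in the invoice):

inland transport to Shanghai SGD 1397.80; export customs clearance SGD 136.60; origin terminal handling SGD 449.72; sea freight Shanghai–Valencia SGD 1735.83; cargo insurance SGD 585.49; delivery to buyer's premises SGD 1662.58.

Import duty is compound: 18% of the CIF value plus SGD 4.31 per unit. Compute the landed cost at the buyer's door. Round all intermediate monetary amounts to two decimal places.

EXW: the seller makes goods available at their premises; the buyer bears all onward costs.
CIF value = EXW price + inland to port + export clearance + origin terminal + freight + insurance = 358306.97 + 1397.80 + 136.60 + 449.72 + 1735.83 + 585.49 = 362612.41
Ad valorem component: 362612.41 × 18% = 65270.23
Specific component: 12143 × 4.31 = 52336.33
Import duty = 65270.23 + 52336.33 = 117606.56
Buyer bears: inland to port 1397.80 + export clearance 136.60 + origin terminal 449.72 + freight 1735.83 + insurance 585.49 + delivery 1662.58 + duty 117606.56 = 123574.58
Landed cost = invoice 358306.97 + 123574.58 = 481881.55

Total landed cost: SGD 481881.55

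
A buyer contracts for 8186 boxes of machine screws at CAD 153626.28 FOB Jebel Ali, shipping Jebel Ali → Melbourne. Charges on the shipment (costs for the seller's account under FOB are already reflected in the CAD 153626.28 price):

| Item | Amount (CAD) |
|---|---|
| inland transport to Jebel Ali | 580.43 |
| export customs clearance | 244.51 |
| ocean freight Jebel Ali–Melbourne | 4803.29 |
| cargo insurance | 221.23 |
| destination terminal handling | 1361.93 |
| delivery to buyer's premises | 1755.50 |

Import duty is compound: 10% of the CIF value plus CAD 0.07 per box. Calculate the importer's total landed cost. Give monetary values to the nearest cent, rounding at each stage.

Total landed cost: CAD 178206.33

FOB: the seller bears costs until goods are on board at the origin port; the buyer bears freight, insurance and all costs thereafter.
Already in the invoice (seller's account under FOB): inland to port, export clearance — exclude.
CIF value = FOB price + freight + insurance = 153626.28 + 4803.29 + 221.23 = 158650.80
Ad valorem component: 158650.80 × 10% = 15865.08
Specific component: 8186 × 0.07 = 573.02
Import duty = 15865.08 + 573.02 = 16438.10
Buyer bears: freight 4803.29 + insurance 221.23 + destination terminal 1361.93 + delivery 1755.50 + duty 16438.10 = 24580.05
Landed cost = invoice 153626.28 + 24580.05 = 178206.33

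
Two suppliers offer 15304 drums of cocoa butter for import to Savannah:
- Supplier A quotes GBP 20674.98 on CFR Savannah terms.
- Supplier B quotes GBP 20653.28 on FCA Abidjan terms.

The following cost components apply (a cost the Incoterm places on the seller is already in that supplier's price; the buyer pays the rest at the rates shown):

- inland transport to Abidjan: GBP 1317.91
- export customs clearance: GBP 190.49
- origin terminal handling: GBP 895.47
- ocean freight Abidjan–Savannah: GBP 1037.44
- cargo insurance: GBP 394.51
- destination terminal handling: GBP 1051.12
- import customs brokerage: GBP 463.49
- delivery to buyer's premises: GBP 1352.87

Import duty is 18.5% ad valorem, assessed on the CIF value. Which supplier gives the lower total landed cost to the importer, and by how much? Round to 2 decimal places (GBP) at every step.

Supplier A is cheaper by GBP 2264.78

Supplier A (CFR):
CIF value = CFR price + insurance = 20674.98 + 394.51 = 21069.49
Import duty = 21069.49 × 18.5% = 3897.86
Buyer bears (A): 394.51 + 1051.12 + 463.49 + 1352.87 = 3261.99
Landed cost (A) = invoice 20674.98 + 3261.99 + duty 3897.86 = 27834.83
Supplier B (FCA):
CIF value = FCA price + origin terminal + freight + insurance = 20653.28 + 895.47 + 1037.44 + 394.51 = 22980.70
Import duty = 22980.70 × 18.5% = 4251.43
Buyer bears (B): 895.47 + 1037.44 + 394.51 + 1051.12 + 463.49 + 1352.87 = 5194.90
Landed cost (B) = invoice 20653.28 + 5194.90 + duty 4251.43 = 30099.61
Difference = |27834.83 − 30099.61| = 2264.78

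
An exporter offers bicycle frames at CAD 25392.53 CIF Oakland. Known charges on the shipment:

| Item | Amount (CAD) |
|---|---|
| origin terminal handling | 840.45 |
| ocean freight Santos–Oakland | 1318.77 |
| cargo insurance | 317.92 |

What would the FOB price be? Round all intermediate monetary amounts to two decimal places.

Not relevant to the conversion: origin terminal — on the seller under both CIF and FOB; already in the CIF price and stays in the FOB price.
From CIF to FOB, the seller no longer bears: freight, insurance.
FOB price = 25392.53 − 1318.77 − 317.92 = 23755.84

FOB price: CAD 23755.84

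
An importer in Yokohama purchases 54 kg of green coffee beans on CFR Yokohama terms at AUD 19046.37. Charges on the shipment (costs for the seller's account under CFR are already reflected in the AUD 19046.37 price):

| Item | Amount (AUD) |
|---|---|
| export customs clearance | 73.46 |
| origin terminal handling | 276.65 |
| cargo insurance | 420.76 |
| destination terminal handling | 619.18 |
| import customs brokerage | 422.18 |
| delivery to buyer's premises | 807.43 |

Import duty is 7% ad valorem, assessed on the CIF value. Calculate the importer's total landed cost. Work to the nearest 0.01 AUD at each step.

CFR: the seller pays costs through ocean freight to the destination port, but not insurance.
Already in the invoice (seller's account under CFR): export clearance, origin terminal — exclude.
CIF value = CFR price + insurance = 19046.37 + 420.76 = 19467.13
Import duty = 19467.13 × 7% = 1362.70
Buyer bears: insurance 420.76 + destination terminal 619.18 + brokerage 422.18 + delivery 807.43 + duty 1362.70 = 3632.25
Landed cost = invoice 19046.37 + 3632.25 = 22678.62

Total landed cost: AUD 22678.62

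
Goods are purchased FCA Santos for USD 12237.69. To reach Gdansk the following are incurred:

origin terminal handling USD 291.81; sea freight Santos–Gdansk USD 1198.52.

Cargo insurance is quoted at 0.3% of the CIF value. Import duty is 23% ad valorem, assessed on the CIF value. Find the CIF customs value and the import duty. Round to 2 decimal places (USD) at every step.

CIF value: USD 13769.33; import duty: USD 3166.95

Let C be the CIF value. C = FCA price + pre-shipment costs + freight + 0.3% × C
C − 0.3% × C = 12237.69 + 291.81 + 1198.52
0.997 × C = 13728.02
C = 13728.02 / 0.997 = 13769.33
Insurance premium = 0.3% × 13769.33 = 41.31
Import duty = 13769.33 × 23% = 3166.95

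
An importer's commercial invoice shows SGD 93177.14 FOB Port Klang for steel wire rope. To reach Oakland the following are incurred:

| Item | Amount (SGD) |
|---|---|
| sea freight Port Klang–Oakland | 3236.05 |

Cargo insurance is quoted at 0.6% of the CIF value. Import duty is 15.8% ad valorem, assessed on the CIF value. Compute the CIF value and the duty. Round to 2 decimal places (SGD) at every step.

CIF value: SGD 96995.16; import duty: SGD 15325.24

Let C be the CIF value. C = FOB price + freight + 0.6% × C
C − 0.6% × C = 93177.14 + 3236.05
0.994 × C = 96413.19
C = 96413.19 / 0.994 = 96995.16
Insurance premium = 0.6% × 96995.16 = 581.97
Import duty = 96995.16 × 15.8% = 15325.24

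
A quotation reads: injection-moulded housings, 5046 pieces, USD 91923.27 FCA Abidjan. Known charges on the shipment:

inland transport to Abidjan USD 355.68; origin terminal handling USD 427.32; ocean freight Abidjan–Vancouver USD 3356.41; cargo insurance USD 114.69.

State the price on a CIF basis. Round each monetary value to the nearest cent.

CIF price: USD 95821.69

Not relevant to the conversion: inland to port — on the seller under both FCA and CIF; already in the FCA price and stays in the CIF price.
From FCA to CIF, the seller additionally bears: origin terminal, freight, insurance.
CIF price = 91923.27 + 427.32 + 3356.41 + 114.69 = 95821.69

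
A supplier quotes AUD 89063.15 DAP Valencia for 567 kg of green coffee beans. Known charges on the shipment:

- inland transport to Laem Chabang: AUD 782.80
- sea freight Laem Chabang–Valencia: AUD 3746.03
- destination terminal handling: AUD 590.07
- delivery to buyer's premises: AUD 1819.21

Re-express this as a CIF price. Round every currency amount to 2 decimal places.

CIF price: AUD 86653.87

Not relevant to the conversion: freight, inland to port — on the seller under both DAP and CIF; already in the DAP price and stays in the CIF price.
From DAP to CIF, the seller no longer bears: destination terminal, delivery.
CIF price = 89063.15 − 590.07 − 1819.21 = 86653.87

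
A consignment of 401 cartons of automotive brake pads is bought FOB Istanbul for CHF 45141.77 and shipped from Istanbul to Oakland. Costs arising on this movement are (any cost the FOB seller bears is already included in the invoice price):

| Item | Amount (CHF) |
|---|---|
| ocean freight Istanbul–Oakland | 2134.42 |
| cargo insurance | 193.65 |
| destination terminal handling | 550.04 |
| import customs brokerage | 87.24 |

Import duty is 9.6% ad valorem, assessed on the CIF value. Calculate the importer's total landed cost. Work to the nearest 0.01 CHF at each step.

Total landed cost: CHF 52664.22

FOB: the seller bears costs until goods are on board at the origin port; the buyer bears freight, insurance and all costs thereafter.
CIF value = FOB price + freight + insurance = 45141.77 + 2134.42 + 193.65 = 47469.84
Import duty = 47469.84 × 9.6% = 4557.10
Buyer bears: freight 2134.42 + insurance 193.65 + destination terminal 550.04 + brokerage 87.24 + duty 4557.10 = 7522.45
Landed cost = invoice 45141.77 + 7522.45 = 52664.22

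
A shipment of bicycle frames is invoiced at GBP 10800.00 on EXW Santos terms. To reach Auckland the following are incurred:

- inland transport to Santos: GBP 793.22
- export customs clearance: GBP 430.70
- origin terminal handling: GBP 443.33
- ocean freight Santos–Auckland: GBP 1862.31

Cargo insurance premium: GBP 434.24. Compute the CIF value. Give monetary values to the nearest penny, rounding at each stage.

CIF = EXW price + pre-shipment costs + freight + insurance
CIF = 10800.00 + 793.22 + 430.70 + 443.33 + 1862.31 + 434.24 = 14763.80

CIF value: GBP 14763.80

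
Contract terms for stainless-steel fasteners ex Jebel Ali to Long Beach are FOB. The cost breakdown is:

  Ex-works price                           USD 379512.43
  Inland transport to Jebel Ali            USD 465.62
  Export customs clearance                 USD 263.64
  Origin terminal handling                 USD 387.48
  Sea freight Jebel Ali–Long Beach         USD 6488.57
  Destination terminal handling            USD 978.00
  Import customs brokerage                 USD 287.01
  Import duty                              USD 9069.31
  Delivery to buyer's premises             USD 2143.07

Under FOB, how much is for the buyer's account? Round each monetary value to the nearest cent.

FOB: the seller bears costs until goods are on board at the origin port; the buyer bears freight, insurance and all costs thereafter.
Seller's account: goods 379512.43 + inland to port 465.62 + export clearance 263.64 + origin terminal 387.48 = 380629.17
Buyer's account: freight 6488.57 + destination terminal 978.00 + brokerage 287.01 + duty 9069.31 + delivery 2143.07 = 18965.96

Buyer's account: USD 18965.96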